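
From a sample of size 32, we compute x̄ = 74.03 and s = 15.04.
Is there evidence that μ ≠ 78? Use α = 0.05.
One-sample t-test:
H₀: μ = 78
H₁: μ ≠ 78
df = n - 1 = 31
t = (x̄ - μ₀) / (s/√n) = (74.03 - 78) / (15.04/√32) = -1.493
p-value = 0.1455

Since p-value > α = 0.05, we fail to reject H₀.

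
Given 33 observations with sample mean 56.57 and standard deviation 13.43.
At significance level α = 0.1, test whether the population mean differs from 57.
One-sample t-test:
H₀: μ = 57
H₁: μ ≠ 57
df = n - 1 = 32
t = (x̄ - μ₀) / (s/√n) = (56.57 - 57) / (13.43/√33) = -0.184
p-value = 0.8552

Since p-value > α = 0.1, we fail to reject H₀.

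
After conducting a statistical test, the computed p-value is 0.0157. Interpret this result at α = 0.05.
Since p = 0.0157 < α = 0.05, reject H₀.
There is sufficient evidence to reject the null hypothesis; the result is statistically significant at the 0.05 level.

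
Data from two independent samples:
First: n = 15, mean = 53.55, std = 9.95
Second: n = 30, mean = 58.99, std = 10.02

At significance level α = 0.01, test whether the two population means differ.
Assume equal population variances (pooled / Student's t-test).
Student's two-sample t-test (equal variances):
H₀: μ₁ = μ₂
H₁: μ₁ ≠ μ₂
df = n₁ + n₂ - 2 = 43
Pooled variance s_p² = [(n₁-1)s₁² + (n₂-1)s₂²] / (n₁ + n₂ - 2) = [(14)(9.95²) + (29)(10.02²)] / 43 = 99.9453
SE = √(s_p²(1/n₁ + 1/n₂)) = √(99.9453 × (1/15 + 1/30)) = 3.1614
t = (x̄₁ - x̄₂) / SE = (53.55 - 58.99) / 3.1614 = -5.44 / 3.1614 = -1.721
p-value = 0.0925

Since p-value > α = 0.01, we fail to reject H₀.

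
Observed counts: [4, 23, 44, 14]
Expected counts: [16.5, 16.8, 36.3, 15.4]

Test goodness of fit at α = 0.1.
Chi-square goodness of fit test:
H₀: observed counts match expected distribution
H₁: observed counts differ from expected distribution
df = k - 1 = 3
χ² = Σ(O - E)²/E
   = (4 - 16.5)²/16.5 + (23 - 16.8)²/16.8 + (44 - 36.3)²/36.3 + (14 - 15.4)²/15.4
   = 9.470 + 2.288 + 1.633 + 0.127
   = 13.52
p-value = 0.0036

Since p-value < α = 0.1, we reject H₀.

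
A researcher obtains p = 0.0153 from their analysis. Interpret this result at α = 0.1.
Since p = 0.0153 < α = 0.1, reject H₀.
There is sufficient evidence to reject the null hypothesis; the result is statistically significant at the 0.1 level.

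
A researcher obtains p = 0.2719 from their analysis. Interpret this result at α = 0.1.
Since p = 0.2719 > α = 0.1, fail to reject H₀.
There is insufficient evidence to reject the null hypothesis; the result is not statistically significant at the 0.1 level.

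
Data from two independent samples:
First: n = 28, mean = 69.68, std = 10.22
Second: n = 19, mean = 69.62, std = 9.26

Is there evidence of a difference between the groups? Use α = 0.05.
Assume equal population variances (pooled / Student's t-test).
Student's two-sample t-test (equal variances):
H₀: μ₁ = μ₂
H₁: μ₁ ≠ μ₂
df = n₁ + n₂ - 2 = 45
Pooled variance s_p² = [(n₁-1)s₁² + (n₂-1)s₂²] / (n₁ + n₂ - 2) = [(27)(10.22²) + (18)(9.26²)] / 45 = 96.9681
SE = √(s_p²(1/n₁ + 1/n₂)) = √(96.9681 × (1/28 + 1/19)) = 2.9269
t = (x̄₁ - x̄₂) / SE = (69.68 - 69.62) / 2.9269 = 0.06 / 2.9269 = 0.020
p-value = 0.9837

Since p-value > α = 0.05, we fail to reject H₀.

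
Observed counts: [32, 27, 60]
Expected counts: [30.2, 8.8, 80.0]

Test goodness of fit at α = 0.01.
Chi-square goodness of fit test:
H₀: observed counts match expected distribution
H₁: observed counts differ from expected distribution
df = k - 1 = 2
χ² = Σ(O - E)²/E
   = (32 - 30.2)²/30.2 + (27 - 8.8)²/8.8 + (60 - 80.0)²/80.0
   = 0.107 + 37.641 + 5.000
   = 42.75
p-value < 0.0001

Since p-value < α = 0.01, we reject H₀.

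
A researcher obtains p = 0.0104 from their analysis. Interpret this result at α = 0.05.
Since p = 0.0104 < α = 0.05, reject H₀.
There is sufficient evidence to reject the null hypothesis; the result is statistically significant at the 0.05 level.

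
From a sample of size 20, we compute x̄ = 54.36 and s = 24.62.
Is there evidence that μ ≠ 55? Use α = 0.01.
One-sample t-test:
H₀: μ = 55
H₁: μ ≠ 55
df = n - 1 = 19
t = (x̄ - μ₀) / (s/√n) = (54.36 - 55) / (24.62/√20) = -0.116
p-value = 0.9087

Since p-value > α = 0.01, we fail to reject H₀.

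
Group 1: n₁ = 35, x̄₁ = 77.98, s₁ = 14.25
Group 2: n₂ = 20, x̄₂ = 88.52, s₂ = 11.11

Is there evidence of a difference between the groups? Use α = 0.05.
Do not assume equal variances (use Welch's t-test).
Welch's two-sample t-test:
H₀: μ₁ = μ₂
H₁: μ₁ ≠ μ₂
s₁²/n₁ = 14.25²/35 = 5.8018,  s₂²/n₂ = 11.11²/20 = 6.1716
SE = √(s₁²/n₁ + s₂²/n₂) = √(5.8018 + 6.1716) = 3.4603
df (Welch-Satterthwaite) = (s₁²/n₁ + s₂²/n₂)² / [(s₁²/n₁)²/(n₁-1) + (s₂²/n₂)²/(n₂-1)] ≈ 47.87
t = (x̄₁ - x̄₂) / SE = (77.98 - 88.52) / 3.4603 = -10.54 / 3.4603 = -3.046
p-value = 0.0038

Since p-value < α = 0.05, we reject H₀.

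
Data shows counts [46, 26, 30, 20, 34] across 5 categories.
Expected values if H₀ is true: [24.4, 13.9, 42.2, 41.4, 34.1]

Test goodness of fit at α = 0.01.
Chi-square goodness of fit test:
H₀: observed counts match expected distribution
H₁: observed counts differ from expected distribution
df = k - 1 = 4
χ² = Σ(O - E)²/E
   = (46 - 24.4)²/24.4 + (26 - 13.9)²/13.9 + (30 - 42.2)²/42.2 + (20 - 41.4)²/41.4 + (34 - 34.1)²/34.1
   = 19.121 + 10.533 + 3.527 + 11.062 + 0.000
   = 44.24
p-value < 0.0001

Since p-value < α = 0.01, we reject H₀.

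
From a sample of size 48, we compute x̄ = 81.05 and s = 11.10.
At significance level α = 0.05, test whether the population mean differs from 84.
One-sample t-test:
H₀: μ = 84
H₁: μ ≠ 84
df = n - 1 = 47
t = (x̄ - μ₀) / (s/√n) = (81.05 - 84) / (11.10/√48) = -1.841
p-value = 0.0719

Since p-value > α = 0.05, we fail to reject H₀.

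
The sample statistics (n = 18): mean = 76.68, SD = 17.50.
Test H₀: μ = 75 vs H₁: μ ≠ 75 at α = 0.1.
One-sample t-test:
H₀: μ = 75
H₁: μ ≠ 75
df = n - 1 = 17
t = (x̄ - μ₀) / (s/√n) = (76.68 - 75) / (17.50/√18) = 0.407
p-value = 0.6889

Since p-value > α = 0.1, we fail to reject H₀.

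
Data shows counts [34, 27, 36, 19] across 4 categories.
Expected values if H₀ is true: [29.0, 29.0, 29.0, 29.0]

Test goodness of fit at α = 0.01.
Chi-square goodness of fit test:
H₀: observed counts match expected distribution
H₁: observed counts differ from expected distribution
df = k - 1 = 3
χ² = Σ(O - E)²/E
   = (34 - 29.0)²/29.0 + (27 - 29.0)²/29.0 + (36 - 29.0)²/29.0 + (19 - 29.0)²/29.0
   = 0.862 + 0.138 + 1.690 + 3.448
   = 6.14
p-value = 0.1051

Since p-value > α = 0.01, we fail to reject H₀.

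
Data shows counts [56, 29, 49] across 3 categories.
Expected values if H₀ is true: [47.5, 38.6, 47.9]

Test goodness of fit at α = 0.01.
Chi-square goodness of fit test:
H₀: observed counts match expected distribution
H₁: observed counts differ from expected distribution
df = k - 1 = 2
χ² = Σ(O - E)²/E
   = (56 - 47.5)²/47.5 + (29 - 38.6)²/38.6 + (49 - 47.9)²/47.9
   = 1.521 + 2.388 + 0.025
   = 3.93
p-value = 0.1399

Since p-value > α = 0.01, we fail to reject H₀.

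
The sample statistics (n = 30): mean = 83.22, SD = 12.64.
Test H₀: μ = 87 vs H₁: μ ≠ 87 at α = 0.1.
One-sample t-test:
H₀: μ = 87
H₁: μ ≠ 87
df = n - 1 = 29
t = (x̄ - μ₀) / (s/√n) = (83.22 - 87) / (12.64/√30) = -1.638
p-value = 0.1122

Since p-value > α = 0.1, we fail to reject H₀.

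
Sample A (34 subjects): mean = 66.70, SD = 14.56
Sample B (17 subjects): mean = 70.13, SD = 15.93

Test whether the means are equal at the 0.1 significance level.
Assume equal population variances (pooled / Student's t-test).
Student's two-sample t-test (equal variances):
H₀: μ₁ = μ₂
H₁: μ₁ ≠ μ₂
df = n₁ + n₂ - 2 = 49
Pooled variance s_p² = [(n₁-1)s₁² + (n₂-1)s₂²] / (n₁ + n₂ - 2) = [(33)(14.56²) + (16)(15.93²)] / 49 = 225.6332
SE = √(s_p²(1/n₁ + 1/n₂)) = √(225.6332 × (1/34 + 1/17)) = 4.4619
t = (x̄₁ - x̄₂) / SE = (66.70 - 70.13) / 4.4619 = -3.43 / 4.4619 = -0.769
p-value = 0.4457

Since p-value > α = 0.1, we fail to reject H₀.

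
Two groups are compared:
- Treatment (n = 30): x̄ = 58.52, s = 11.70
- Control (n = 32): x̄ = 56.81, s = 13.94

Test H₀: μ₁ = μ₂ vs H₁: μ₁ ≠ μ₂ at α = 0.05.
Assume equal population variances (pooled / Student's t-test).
Student's two-sample t-test (equal variances):
H₀: μ₁ = μ₂
H₁: μ₁ ≠ μ₂
df = n₁ + n₂ - 2 = 60
Pooled variance s_p² = [(n₁-1)s₁² + (n₂-1)s₂²] / (n₁ + n₂ - 2) = [(29)(11.70²) + (31)(13.94²)] / 60 = 166.5640
SE = √(s_p²(1/n₁ + 1/n₂)) = √(166.5640 × (1/30 + 1/32)) = 3.2798
t = (x̄₁ - x̄₂) / SE = (58.52 - 56.81) / 3.2798 = 1.71 / 3.2798 = 0.521
p-value = 0.6040

Since p-value > α = 0.05, we fail to reject H₀.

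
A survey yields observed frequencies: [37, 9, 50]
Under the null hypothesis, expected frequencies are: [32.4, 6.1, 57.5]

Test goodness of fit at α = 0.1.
Chi-square goodness of fit test:
H₀: observed counts match expected distribution
H₁: observed counts differ from expected distribution
df = k - 1 = 2
χ² = Σ(O - E)²/E
   = (37 - 32.4)²/32.4 + (9 - 6.1)²/6.1 + (50 - 57.5)²/57.5
   = 0.653 + 1.379 + 0.978
   = 3.01
p-value = 0.2220

Since p-value > α = 0.1, we fail to reject H₀.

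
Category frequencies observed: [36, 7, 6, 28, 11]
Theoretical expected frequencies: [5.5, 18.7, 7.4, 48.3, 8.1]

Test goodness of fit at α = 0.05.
Chi-square goodness of fit test:
H₀: observed counts match expected distribution
H₁: observed counts differ from expected distribution
df = k - 1 = 4
χ² = Σ(O - E)²/E
   = (36 - 5.5)²/5.5 + (7 - 18.7)²/18.7 + (6 - 7.4)²/7.4 + (28 - 48.3)²/48.3 + (11 - 8.1)²/8.1
   = 169.136 + 7.320 + 0.265 + 8.532 + 1.038
   = 186.29
p-value < 0.0001

Since p-value < α = 0.05, we reject H₀.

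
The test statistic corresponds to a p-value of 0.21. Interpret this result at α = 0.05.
Since p = 0.21 > α = 0.05, fail to reject H₀.
There is insufficient evidence to reject the null hypothesis; the result is not statistically significant at the 0.05 level.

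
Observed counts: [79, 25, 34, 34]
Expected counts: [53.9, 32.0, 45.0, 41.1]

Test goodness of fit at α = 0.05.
Chi-square goodness of fit test:
H₀: observed counts match expected distribution
H₁: observed counts differ from expected distribution
df = k - 1 = 3
χ² = Σ(O - E)²/E
   = (79 - 53.9)²/53.9 + (25 - 32.0)²/32.0 + (34 - 45.0)²/45.0 + (34 - 41.1)²/41.1
   = 11.688 + 1.531 + 2.689 + 1.227
   = 17.14
p-value = 0.0007

Since p-value < α = 0.05, we reject H₀.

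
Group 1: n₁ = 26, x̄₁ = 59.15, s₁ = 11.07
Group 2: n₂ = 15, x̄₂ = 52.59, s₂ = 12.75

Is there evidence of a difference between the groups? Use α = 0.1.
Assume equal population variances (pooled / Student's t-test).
Student's two-sample t-test (equal variances):
H₀: μ₁ = μ₂
H₁: μ₁ ≠ μ₂
df = n₁ + n₂ - 2 = 39
Pooled variance s_p² = [(n₁-1)s₁² + (n₂-1)s₂²] / (n₁ + n₂ - 2) = [(25)(11.07²) + (14)(12.75²)] / 39 = 136.9102
SE = √(s_p²(1/n₁ + 1/n₂)) = √(136.9102 × (1/26 + 1/15)) = 3.7938
t = (x̄₁ - x̄₂) / SE = (59.15 - 52.59) / 3.7938 = 6.56 / 3.7938 = 1.729
p-value = 0.0917

Since p-value < α = 0.1, we reject H₀.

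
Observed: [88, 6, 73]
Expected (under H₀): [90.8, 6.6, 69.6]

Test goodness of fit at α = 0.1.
Chi-square goodness of fit test:
H₀: observed counts match expected distribution
H₁: observed counts differ from expected distribution
df = k - 1 = 2
χ² = Σ(O - E)²/E
   = (88 - 90.8)²/90.8 + (6 - 6.6)²/6.6 + (73 - 69.6)²/69.6
   = 0.086 + 0.055 + 0.166
   = 0.31
p-value = 0.8577

Since p-value > α = 0.1, we fail to reject H₀.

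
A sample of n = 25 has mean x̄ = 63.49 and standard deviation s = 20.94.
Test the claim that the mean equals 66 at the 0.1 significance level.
One-sample t-test:
H₀: μ = 66
H₁: μ ≠ 66
df = n - 1 = 24
t = (x̄ - μ₀) / (s/√n) = (63.49 - 66) / (20.94/√25) = -0.599
p-value = 0.5546

Since p-value > α = 0.1, we fail to reject H₀.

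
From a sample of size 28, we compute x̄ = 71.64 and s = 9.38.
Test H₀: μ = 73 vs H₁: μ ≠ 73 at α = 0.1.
One-sample t-test:
H₀: μ = 73
H₁: μ ≠ 73
df = n - 1 = 27
t = (x̄ - μ₀) / (s/√n) = (71.64 - 73) / (9.38/√28) = -0.767
p-value = 0.4496

Since p-value > α = 0.1, we fail to reject H₀.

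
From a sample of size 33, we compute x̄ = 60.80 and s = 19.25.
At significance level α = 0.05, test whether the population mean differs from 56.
One-sample t-test:
H₀: μ = 56
H₁: μ ≠ 56
df = n - 1 = 32
t = (x̄ - μ₀) / (s/√n) = (60.80 - 56) / (19.25/√33) = 1.432
p-value = 0.1617

Since p-value > α = 0.05, we fail to reject H₀.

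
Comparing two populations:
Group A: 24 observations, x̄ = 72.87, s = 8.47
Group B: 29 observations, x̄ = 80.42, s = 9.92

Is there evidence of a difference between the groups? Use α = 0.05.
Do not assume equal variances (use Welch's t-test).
Welch's two-sample t-test:
H₀: μ₁ = μ₂
H₁: μ₁ ≠ μ₂
s₁²/n₁ = 8.47²/24 = 2.9892,  s₂²/n₂ = 9.92²/29 = 3.3933
SE = √(s₁²/n₁ + s₂²/n₂) = √(2.9892 + 3.3933) = 2.5264
df (Welch-Satterthwaite) = (s₁²/n₁ + s₂²/n₂)² / [(s₁²/n₁)²/(n₁-1) + (s₂²/n₂)²/(n₂-1)] ≈ 50.94
t = (x̄₁ - x̄₂) / SE = (72.87 - 80.42) / 2.5264 = -7.55 / 2.5264 = -2.988
p-value = 0.0043

Since p-value < α = 0.05, we reject H₀.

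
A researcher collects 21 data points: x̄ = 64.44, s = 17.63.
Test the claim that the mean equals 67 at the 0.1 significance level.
One-sample t-test:
H₀: μ = 67
H₁: μ ≠ 67
df = n - 1 = 20
t = (x̄ - μ₀) / (s/√n) = (64.44 - 67) / (17.63/√21) = -0.665
p-value = 0.5134

Since p-value > α = 0.1, we fail to reject H₀.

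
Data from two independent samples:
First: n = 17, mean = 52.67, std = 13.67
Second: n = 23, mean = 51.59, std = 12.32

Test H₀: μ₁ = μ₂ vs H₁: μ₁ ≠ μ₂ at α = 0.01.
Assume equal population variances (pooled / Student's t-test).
Student's two-sample t-test (equal variances):
H₀: μ₁ = μ₂
H₁: μ₁ ≠ μ₂
df = n₁ + n₂ - 2 = 38
Pooled variance s_p² = [(n₁-1)s₁² + (n₂-1)s₂²] / (n₁ + n₂ - 2) = [(16)(13.67²) + (22)(12.32²)] / 38 = 166.5557
SE = √(s_p²(1/n₁ + 1/n₂)) = √(166.5557 × (1/17 + 1/23)) = 4.1278
t = (x̄₁ - x̄₂) / SE = (52.67 - 51.59) / 4.1278 = 1.08 / 4.1278 = 0.262
p-value = 0.7950

Since p-value > α = 0.01, we fail to reject H₀.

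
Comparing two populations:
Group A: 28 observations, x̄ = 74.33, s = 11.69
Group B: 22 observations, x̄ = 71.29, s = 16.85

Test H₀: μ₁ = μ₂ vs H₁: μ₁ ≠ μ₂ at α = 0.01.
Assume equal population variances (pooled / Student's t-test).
Student's two-sample t-test (equal variances):
H₀: μ₁ = μ₂
H₁: μ₁ ≠ μ₂
df = n₁ + n₂ - 2 = 48
Pooled variance s_p² = [(n₁-1)s₁² + (n₂-1)s₂²] / (n₁ + n₂ - 2) = [(27)(11.69²) + (21)(16.85²)] / 48 = 201.0852
SE = √(s_p²(1/n₁ + 1/n₂)) = √(201.0852 × (1/28 + 1/22)) = 4.0400
t = (x̄₁ - x̄₂) / SE = (74.33 - 71.29) / 4.0400 = 3.04 / 4.0400 = 0.752
p-value = 0.4554

Since p-value > α = 0.01, we fail to reject H₀.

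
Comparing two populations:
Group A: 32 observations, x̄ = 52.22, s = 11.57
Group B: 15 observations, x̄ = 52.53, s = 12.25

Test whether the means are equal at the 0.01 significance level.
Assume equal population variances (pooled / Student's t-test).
Student's two-sample t-test (equal variances):
H₀: μ₁ = μ₂
H₁: μ₁ ≠ μ₂
df = n₁ + n₂ - 2 = 45
Pooled variance s_p² = [(n₁-1)s₁² + (n₂-1)s₂²] / (n₁ + n₂ - 2) = [(31)(11.57²) + (14)(12.25²)] / 45 = 138.9042
SE = √(s_p²(1/n₁ + 1/n₂)) = √(138.9042 × (1/32 + 1/15)) = 3.6880
t = (x̄₁ - x̄₂) / SE = (52.22 - 52.53) / 3.6880 = -0.31 / 3.6880 = -0.084
p-value = 0.9334

Since p-value > α = 0.01, we fail to reject H₀.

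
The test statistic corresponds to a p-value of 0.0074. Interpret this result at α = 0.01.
Since p = 0.0074 < α = 0.01, reject H₀.
There is sufficient evidence to reject the null hypothesis; the result is statistically significant at the 0.01 level.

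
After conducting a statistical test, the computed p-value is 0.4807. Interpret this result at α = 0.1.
Since p = 0.4807 > α = 0.1, fail to reject H₀.
There is insufficient evidence to reject the null hypothesis; the result is not statistically significant at the 0.1 level.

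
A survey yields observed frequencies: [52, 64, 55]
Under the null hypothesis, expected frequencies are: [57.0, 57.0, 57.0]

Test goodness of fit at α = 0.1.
Chi-square goodness of fit test:
H₀: observed counts match expected distribution
H₁: observed counts differ from expected distribution
df = k - 1 = 2
χ² = Σ(O - E)²/E
   = (52 - 57.0)²/57.0 + (64 - 57.0)²/57.0 + (55 - 57.0)²/57.0
   = 0.439 + 0.860 + 0.070
   = 1.37
p-value = 0.5045

Since p-value > α = 0.1, we fail to reject H₀.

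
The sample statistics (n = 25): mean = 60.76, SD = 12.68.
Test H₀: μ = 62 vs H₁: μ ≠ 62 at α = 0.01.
One-sample t-test:
H₀: μ = 62
H₁: μ ≠ 62
df = n - 1 = 24
t = (x̄ - μ₀) / (s/√n) = (60.76 - 62) / (12.68/√25) = -0.489
p-value = 0.6293

Since p-value > α = 0.01, we fail to reject H₀.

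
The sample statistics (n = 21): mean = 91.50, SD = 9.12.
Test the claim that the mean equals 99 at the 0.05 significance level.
One-sample t-test:
H₀: μ = 99
H₁: μ ≠ 99
df = n - 1 = 20
t = (x̄ - μ₀) / (s/√n) = (91.50 - 99) / (9.12/√21) = -3.769
p-value = 0.0012

Since p-value < α = 0.05, we reject H₀.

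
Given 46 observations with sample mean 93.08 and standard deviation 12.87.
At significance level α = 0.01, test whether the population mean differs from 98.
One-sample t-test:
H₀: μ = 98
H₁: μ ≠ 98
df = n - 1 = 45
t = (x̄ - μ₀) / (s/√n) = (93.08 - 98) / (12.87/√46) = -2.593
p-value = 0.0128

Since p-value > α = 0.01, we fail to reject H₀.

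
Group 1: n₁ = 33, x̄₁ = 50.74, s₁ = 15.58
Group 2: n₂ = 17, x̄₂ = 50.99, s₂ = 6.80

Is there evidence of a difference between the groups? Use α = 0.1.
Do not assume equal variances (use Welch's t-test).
Welch's two-sample t-test:
H₀: μ₁ = μ₂
H₁: μ₁ ≠ μ₂
s₁²/n₁ = 15.58²/33 = 7.3556,  s₂²/n₂ = 6.80²/17 = 2.7200
SE = √(s₁²/n₁ + s₂²/n₂) = √(7.3556 + 2.7200) = 3.1742
df (Welch-Satterthwaite) = (s₁²/n₁ + s₂²/n₂)² / [(s₁²/n₁)²/(n₁-1) + (s₂²/n₂)²/(n₂-1)] ≈ 47.15
t = (x̄₁ - x̄₂) / SE = (50.74 - 50.99) / 3.1742 = -0.25 / 3.1742 = -0.079
p-value = 0.9376

Since p-value > α = 0.1, we fail to reject H₀.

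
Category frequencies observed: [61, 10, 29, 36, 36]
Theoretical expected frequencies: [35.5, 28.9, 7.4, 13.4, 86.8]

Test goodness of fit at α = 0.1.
Chi-square goodness of fit test:
H₀: observed counts match expected distribution
H₁: observed counts differ from expected distribution
df = k - 1 = 4
χ² = Σ(O - E)²/E
   = (61 - 35.5)²/35.5 + (10 - 28.9)²/28.9 + (29 - 7.4)²/7.4 + (36 - 13.4)²/13.4 + (36 - 86.8)²/86.8
   = 18.317 + 12.360 + 63.049 + 38.116 + 29.731
   = 161.57
p-value < 0.0001

Since p-value < α = 0.1, we reject H₀.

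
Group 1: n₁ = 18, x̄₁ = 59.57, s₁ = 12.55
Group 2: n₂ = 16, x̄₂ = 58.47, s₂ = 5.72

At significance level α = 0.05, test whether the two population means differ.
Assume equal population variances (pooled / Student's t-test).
Student's two-sample t-test (equal variances):
H₀: μ₁ = μ₂
H₁: μ₁ ≠ μ₂
df = n₁ + n₂ - 2 = 32
Pooled variance s_p² = [(n₁-1)s₁² + (n₂-1)s₂²] / (n₁ + n₂ - 2) = [(17)(12.55²) + (15)(5.72²)] / 32 = 99.0100
SE = √(s_p²(1/n₁ + 1/n₂)) = √(99.0100 × (1/18 + 1/16)) = 3.4189
t = (x̄₁ - x̄₂) / SE = (59.57 - 58.47) / 3.4189 = 1.10 / 3.4189 = 0.322
p-value = 0.7497

Since p-value > α = 0.05, we fail to reject H₀.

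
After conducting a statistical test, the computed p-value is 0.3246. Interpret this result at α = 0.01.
Since p = 0.3246 > α = 0.01, fail to reject H₀.
There is insufficient evidence to reject the null hypothesis; the result is not statistically significant at the 0.01 level.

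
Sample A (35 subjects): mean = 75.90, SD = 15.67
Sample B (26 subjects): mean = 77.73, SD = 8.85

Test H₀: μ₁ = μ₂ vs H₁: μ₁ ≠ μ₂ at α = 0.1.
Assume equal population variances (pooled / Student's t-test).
Student's two-sample t-test (equal variances):
H₀: μ₁ = μ₂
H₁: μ₁ ≠ μ₂
df = n₁ + n₂ - 2 = 59
Pooled variance s_p² = [(n₁-1)s₁² + (n₂-1)s₂²] / (n₁ + n₂ - 2) = [(34)(15.67²) + (25)(8.85²)] / 59 = 174.6903
SE = √(s_p²(1/n₁ + 1/n₂)) = √(174.6903 × (1/35 + 1/26)) = 3.4220
t = (x̄₁ - x̄₂) / SE = (75.90 - 77.73) / 3.4220 = -1.83 / 3.4220 = -0.535
p-value = 0.5948

Since p-value > α = 0.1, we fail to reject H₀.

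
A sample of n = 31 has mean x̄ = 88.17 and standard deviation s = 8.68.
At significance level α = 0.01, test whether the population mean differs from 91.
One-sample t-test:
H₀: μ = 91
H₁: μ ≠ 91
df = n - 1 = 30
t = (x̄ - μ₀) / (s/√n) = (88.17 - 91) / (8.68/√31) = -1.815
p-value = 0.0795

Since p-value > α = 0.01, we fail to reject H₀.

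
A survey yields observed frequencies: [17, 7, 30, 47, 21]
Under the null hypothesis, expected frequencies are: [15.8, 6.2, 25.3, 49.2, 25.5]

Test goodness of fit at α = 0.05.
Chi-square goodness of fit test:
H₀: observed counts match expected distribution
H₁: observed counts differ from expected distribution
df = k - 1 = 4
χ² = Σ(O - E)²/E
   = (17 - 15.8)²/15.8 + (7 - 6.2)²/6.2 + (30 - 25.3)²/25.3 + (47 - 49.2)²/49.2 + (21 - 25.5)²/25.5
   = 0.091 + 0.103 + 0.873 + 0.098 + 0.794
   = 1.96
p-value = 0.7431

Since p-value > α = 0.05, we fail to reject H₀.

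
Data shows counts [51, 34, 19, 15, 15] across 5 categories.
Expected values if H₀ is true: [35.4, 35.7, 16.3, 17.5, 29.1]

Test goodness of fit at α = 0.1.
Chi-square goodness of fit test:
H₀: observed counts match expected distribution
H₁: observed counts differ from expected distribution
df = k - 1 = 4
χ² = Σ(O - E)²/E
   = (51 - 35.4)²/35.4 + (34 - 35.7)²/35.7 + (19 - 16.3)²/16.3 + (15 - 17.5)²/17.5 + (15 - 29.1)²/29.1
   = 6.875 + 0.081 + 0.447 + 0.357 + 6.832
   = 14.59
p-value = 0.0056

Since p-value < α = 0.1, we reject H₀.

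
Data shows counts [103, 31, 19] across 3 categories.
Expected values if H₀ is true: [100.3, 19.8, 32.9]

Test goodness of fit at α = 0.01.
Chi-square goodness of fit test:
H₀: observed counts match expected distribution
H₁: observed counts differ from expected distribution
df = k - 1 = 2
χ² = Σ(O - E)²/E
   = (103 - 100.3)²/100.3 + (31 - 19.8)²/19.8 + (19 - 32.9)²/32.9
   = 0.073 + 6.335 + 5.873
   = 12.28
p-value = 0.0022

Since p-value < α = 0.01, we reject H₀.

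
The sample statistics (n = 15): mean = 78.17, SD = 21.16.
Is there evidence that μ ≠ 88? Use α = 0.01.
One-sample t-test:
H₀: μ = 88
H₁: μ ≠ 88
df = n - 1 = 14
t = (x̄ - μ₀) / (s/√n) = (78.17 - 88) / (21.16/√15) = -1.799
p-value = 0.0936

Since p-value > α = 0.01, we fail to reject H₀.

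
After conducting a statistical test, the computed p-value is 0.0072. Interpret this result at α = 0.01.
Since p = 0.0072 < α = 0.01, reject H₀.
There is sufficient evidence to reject the null hypothesis; the result is statistically significant at the 0.01 level.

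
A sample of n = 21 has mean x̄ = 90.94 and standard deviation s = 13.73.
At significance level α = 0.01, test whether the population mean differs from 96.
One-sample t-test:
H₀: μ = 96
H₁: μ ≠ 96
df = n - 1 = 20
t = (x̄ - μ₀) / (s/√n) = (90.94 - 96) / (13.73/√21) = -1.689
p-value = 0.1068

Since p-value > α = 0.01, we fail to reject H₀.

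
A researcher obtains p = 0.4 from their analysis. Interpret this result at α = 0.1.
Since p = 0.4 > α = 0.1, fail to reject H₀.
There is insufficient evidence to reject the null hypothesis; the result is not statistically significant at the 0.1 level.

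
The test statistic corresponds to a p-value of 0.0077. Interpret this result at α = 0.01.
Since p = 0.0077 < α = 0.01, reject H₀.
There is sufficient evidence to reject the null hypothesis; the result is statistically significant at the 0.01 level.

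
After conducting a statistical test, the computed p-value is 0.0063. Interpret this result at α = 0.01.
Since p = 0.0063 < α = 0.01, reject H₀.
There is sufficient evidence to reject the null hypothesis; the result is statistically significant at the 0.01 level.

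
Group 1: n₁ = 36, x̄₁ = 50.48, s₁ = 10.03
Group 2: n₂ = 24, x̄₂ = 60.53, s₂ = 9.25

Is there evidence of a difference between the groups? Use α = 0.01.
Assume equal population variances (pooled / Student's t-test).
Student's two-sample t-test (equal variances):
H₀: μ₁ = μ₂
H₁: μ₁ ≠ μ₂
df = n₁ + n₂ - 2 = 58
Pooled variance s_p² = [(n₁-1)s₁² + (n₂-1)s₂²] / (n₁ + n₂ - 2) = [(35)(10.03²) + (23)(9.25²)] / 58 = 94.6374
SE = √(s_p²(1/n₁ + 1/n₂)) = √(94.6374 × (1/36 + 1/24)) = 2.5636
t = (x̄₁ - x̄₂) / SE = (50.48 - 60.53) / 2.5636 = -10.05 / 2.5636 = -3.920
p-value = 0.0002

Since p-value < α = 0.01, we reject H₀.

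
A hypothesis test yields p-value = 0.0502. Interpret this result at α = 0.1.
Since p = 0.0502 < α = 0.1, reject H₀.
There is sufficient evidence to reject the null hypothesis; the result is statistically significant at the 0.1 level.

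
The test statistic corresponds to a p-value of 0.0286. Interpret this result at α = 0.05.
Since p = 0.0286 < α = 0.05, reject H₀.
There is sufficient evidence to reject the null hypothesis; the result is statistically significant at the 0.05 level.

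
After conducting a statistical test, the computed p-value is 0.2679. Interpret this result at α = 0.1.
Since p = 0.2679 > α = 0.1, fail to reject H₀.
There is insufficient evidence to reject the null hypothesis; the result is not statistically significant at the 0.1 level.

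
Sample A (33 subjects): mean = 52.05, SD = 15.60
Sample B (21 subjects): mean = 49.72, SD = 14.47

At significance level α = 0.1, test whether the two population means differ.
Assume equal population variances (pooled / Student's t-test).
Student's two-sample t-test (equal variances):
H₀: μ₁ = μ₂
H₁: μ₁ ≠ μ₂
df = n₁ + n₂ - 2 = 52
Pooled variance s_p² = [(n₁-1)s₁² + (n₂-1)s₂²] / (n₁ + n₂ - 2) = [(32)(15.60²) + (20)(14.47²)] / 52 = 230.2911
SE = √(s_p²(1/n₁ + 1/n₂)) = √(230.2911 × (1/33 + 1/21)) = 4.2361
t = (x̄₁ - x̄₂) / SE = (52.05 - 49.72) / 4.2361 = 2.33 / 4.2361 = 0.550
p-value = 0.5847

Since p-value > α = 0.1, we fail to reject H₀.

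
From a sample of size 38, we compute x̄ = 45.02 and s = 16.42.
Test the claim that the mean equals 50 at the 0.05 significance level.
One-sample t-test:
H₀: μ = 50
H₁: μ ≠ 50
df = n - 1 = 37
t = (x̄ - μ₀) / (s/√n) = (45.02 - 50) / (16.42/√38) = -1.870
p-value = 0.0695

Since p-value > α = 0.05, we fail to reject H₀.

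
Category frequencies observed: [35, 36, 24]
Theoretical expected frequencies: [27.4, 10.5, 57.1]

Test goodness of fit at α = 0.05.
Chi-square goodness of fit test:
H₀: observed counts match expected distribution
H₁: observed counts differ from expected distribution
df = k - 1 = 2
χ² = Σ(O - E)²/E
   = (35 - 27.4)²/27.4 + (36 - 10.5)²/10.5 + (24 - 57.1)²/57.1
   = 2.108 + 61.929 + 19.188
   = 83.22
p-value < 0.0001

Since p-value < α = 0.05, we reject H₀.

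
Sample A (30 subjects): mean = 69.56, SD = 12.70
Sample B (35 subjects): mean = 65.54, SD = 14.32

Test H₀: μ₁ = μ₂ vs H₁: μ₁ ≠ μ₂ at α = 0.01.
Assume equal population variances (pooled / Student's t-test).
Student's two-sample t-test (equal variances):
H₀: μ₁ = μ₂
H₁: μ₁ ≠ μ₂
df = n₁ + n₂ - 2 = 63
Pooled variance s_p² = [(n₁-1)s₁² + (n₂-1)s₂²] / (n₁ + n₂ - 2) = [(29)(12.70²) + (34)(14.32²)] / 63 = 184.9132
SE = √(s_p²(1/n₁ + 1/n₂)) = √(184.9132 × (1/30 + 1/35)) = 3.3833
t = (x̄₁ - x̄₂) / SE = (69.56 - 65.54) / 3.3833 = 4.02 / 3.3833 = 1.188
p-value = 0.2392

Since p-value > α = 0.01, we fail to reject H₀.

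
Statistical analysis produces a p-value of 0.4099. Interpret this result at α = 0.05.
Since p = 0.4099 > α = 0.05, fail to reject H₀.
There is insufficient evidence to reject the null hypothesis; the result is not statistically significant at the 0.05 level.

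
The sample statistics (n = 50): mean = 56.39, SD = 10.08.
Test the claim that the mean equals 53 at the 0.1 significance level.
One-sample t-test:
H₀: μ = 53
H₁: μ ≠ 53
df = n - 1 = 49
t = (x̄ - μ₀) / (s/√n) = (56.39 - 53) / (10.08/√50) = 2.378
p-value = 0.0213

Since p-value < α = 0.1, we reject H₀.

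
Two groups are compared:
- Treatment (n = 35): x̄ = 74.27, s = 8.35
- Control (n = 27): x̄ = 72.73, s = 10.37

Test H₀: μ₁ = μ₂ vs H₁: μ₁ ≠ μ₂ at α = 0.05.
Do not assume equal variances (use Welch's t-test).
Welch's two-sample t-test:
H₀: μ₁ = μ₂
H₁: μ₁ ≠ μ₂
s₁²/n₁ = 8.35²/35 = 1.9921,  s₂²/n₂ = 10.37²/27 = 3.9828
SE = √(s₁²/n₁ + s₂²/n₂) = √(1.9921 + 3.9828) = 2.4444
df (Welch-Satterthwaite) = (s₁²/n₁ + s₂²/n₂)² / [(s₁²/n₁)²/(n₁-1) + (s₂²/n₂)²/(n₂-1)] ≈ 49.12
t = (x̄₁ - x̄₂) / SE = (74.27 - 72.73) / 2.4444 = 1.54 / 2.4444 = 0.630
p-value = 0.5316

Since p-value > α = 0.05, we fail to reject H₀.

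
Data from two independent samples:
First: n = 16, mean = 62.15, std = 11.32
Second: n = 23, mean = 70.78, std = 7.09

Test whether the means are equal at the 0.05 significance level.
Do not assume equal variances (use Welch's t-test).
Welch's two-sample t-test:
H₀: μ₁ = μ₂
H₁: μ₁ ≠ μ₂
s₁²/n₁ = 11.32²/16 = 8.0089,  s₂²/n₂ = 7.09²/23 = 2.1856
SE = √(s₁²/n₁ + s₂²/n₂) = √(8.0089 + 2.1856) = 3.1929
df (Welch-Satterthwaite) = (s₁²/n₁ + s₂²/n₂)² / [(s₁²/n₁)²/(n₁-1) + (s₂²/n₂)²/(n₂-1)] ≈ 23.13
t = (x̄₁ - x̄₂) / SE = (62.15 - 70.78) / 3.1929 = -8.63 / 3.1929 = -2.703
p-value = 0.0127

Since p-value < α = 0.05, we reject H₀.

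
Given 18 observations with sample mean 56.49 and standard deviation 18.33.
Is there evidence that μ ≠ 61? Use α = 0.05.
One-sample t-test:
H₀: μ = 61
H₁: μ ≠ 61
df = n - 1 = 17
t = (x̄ - μ₀) / (s/√n) = (56.49 - 61) / (18.33/√18) = -1.044
p-value = 0.3112

Since p-value > α = 0.05, we fail to reject H₀.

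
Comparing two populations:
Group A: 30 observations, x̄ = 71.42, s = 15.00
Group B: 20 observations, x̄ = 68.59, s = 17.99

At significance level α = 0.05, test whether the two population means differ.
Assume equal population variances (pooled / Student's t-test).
Student's two-sample t-test (equal variances):
H₀: μ₁ = μ₂
H₁: μ₁ ≠ μ₂
df = n₁ + n₂ - 2 = 48
Pooled variance s_p² = [(n₁-1)s₁² + (n₂-1)s₂²] / (n₁ + n₂ - 2) = [(29)(15.00²) + (19)(17.99²)] / 48 = 264.0450
SE = √(s_p²(1/n₁ + 1/n₂)) = √(264.0450 × (1/30 + 1/20)) = 4.6908
t = (x̄₁ - x̄₂) / SE = (71.42 - 68.59) / 4.6908 = 2.83 / 4.6908 = 0.603
p-value = 0.5491

Since p-value > α = 0.05, we fail to reject H₀.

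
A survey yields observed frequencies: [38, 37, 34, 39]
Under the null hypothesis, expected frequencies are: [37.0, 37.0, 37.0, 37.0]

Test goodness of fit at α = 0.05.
Chi-square goodness of fit test:
H₀: observed counts match expected distribution
H₁: observed counts differ from expected distribution
df = k - 1 = 3
χ² = Σ(O - E)²/E
   = (38 - 37.0)²/37.0 + (37 - 37.0)²/37.0 + (34 - 37.0)²/37.0 + (39 - 37.0)²/37.0
   = 0.027 + 0.000 + 0.243 + 0.108
   = 0.38
p-value = 0.9447

Since p-value > α = 0.05, we fail to reject H₀.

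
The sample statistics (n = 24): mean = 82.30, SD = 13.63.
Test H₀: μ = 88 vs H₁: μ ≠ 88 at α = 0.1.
One-sample t-test:
H₀: μ = 88
H₁: μ ≠ 88
df = n - 1 = 23
t = (x̄ - μ₀) / (s/√n) = (82.30 - 88) / (13.63/√24) = -2.049
p-value = 0.0521

Since p-value < α = 0.1, we reject H₀.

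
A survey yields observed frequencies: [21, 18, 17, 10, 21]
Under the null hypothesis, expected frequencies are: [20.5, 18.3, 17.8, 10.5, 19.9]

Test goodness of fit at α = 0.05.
Chi-square goodness of fit test:
H₀: observed counts match expected distribution
H₁: observed counts differ from expected distribution
df = k - 1 = 4
χ² = Σ(O - E)²/E
   = (21 - 20.5)²/20.5 + (18 - 18.3)²/18.3 + (17 - 17.8)²/17.8 + (10 - 10.5)²/10.5 + (21 - 19.9)²/19.9
   = 0.012 + 0.005 + 0.036 + 0.024 + 0.061
   = 0.14
p-value = 0.9977

Since p-value > α = 0.05, we fail to reject H₀.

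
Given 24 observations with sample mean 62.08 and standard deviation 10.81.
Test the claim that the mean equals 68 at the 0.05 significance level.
One-sample t-test:
H₀: μ = 68
H₁: μ ≠ 68
df = n - 1 = 23
t = (x̄ - μ₀) / (s/√n) = (62.08 - 68) / (10.81/√24) = -2.683
p-value = 0.0133

Since p-value < α = 0.05, we reject H₀.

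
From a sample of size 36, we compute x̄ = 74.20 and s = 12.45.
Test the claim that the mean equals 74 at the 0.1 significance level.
One-sample t-test:
H₀: μ = 74
H₁: μ ≠ 74
df = n - 1 = 35
t = (x̄ - μ₀) / (s/√n) = (74.20 - 74) / (12.45/√36) = 0.096
p-value = 0.9238

Since p-value > α = 0.1, we fail to reject H₀.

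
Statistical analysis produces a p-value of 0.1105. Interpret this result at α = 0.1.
Since p = 0.1105 > α = 0.1, fail to reject H₀.
There is insufficient evidence to reject the null hypothesis; the result is not statistically significant at the 0.1 level.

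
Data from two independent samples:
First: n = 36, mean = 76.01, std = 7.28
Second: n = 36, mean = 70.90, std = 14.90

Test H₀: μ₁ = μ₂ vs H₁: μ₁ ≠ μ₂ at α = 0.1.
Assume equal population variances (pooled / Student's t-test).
Student's two-sample t-test (equal variances):
H₀: μ₁ = μ₂
H₁: μ₁ ≠ μ₂
df = n₁ + n₂ - 2 = 70
Pooled variance s_p² = [(n₁-1)s₁² + (n₂-1)s₂²] / (n₁ + n₂ - 2) = [(35)(7.28²) + (35)(14.90²)] / 70 = 137.5042
SE = √(s_p²(1/n₁ + 1/n₂)) = √(137.5042 × (1/36 + 1/36)) = 2.7639
t = (x̄₁ - x̄₂) / SE = (76.01 - 70.90) / 2.7639 = 5.11 / 2.7639 = 1.849
p-value = 0.0687

Since p-value < α = 0.1, we reject H₀.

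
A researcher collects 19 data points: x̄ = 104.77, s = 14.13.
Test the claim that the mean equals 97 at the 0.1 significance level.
One-sample t-test:
H₀: μ = 97
H₁: μ ≠ 97
df = n - 1 = 18
t = (x̄ - μ₀) / (s/√n) = (104.77 - 97) / (14.13/√19) = 2.397
p-value = 0.0276

Since p-value < α = 0.1, we reject H₀.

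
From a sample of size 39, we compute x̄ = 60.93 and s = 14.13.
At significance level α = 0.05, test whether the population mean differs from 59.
One-sample t-test:
H₀: μ = 59
H₁: μ ≠ 59
df = n - 1 = 38
t = (x̄ - μ₀) / (s/√n) = (60.93 - 59) / (14.13/√39) = 0.853
p-value = 0.3990

Since p-value > α = 0.05, we fail to reject H₀.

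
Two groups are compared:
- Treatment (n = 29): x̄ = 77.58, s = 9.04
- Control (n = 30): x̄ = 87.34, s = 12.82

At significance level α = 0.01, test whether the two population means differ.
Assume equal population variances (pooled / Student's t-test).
Student's two-sample t-test (equal variances):
H₀: μ₁ = μ₂
H₁: μ₁ ≠ μ₂
df = n₁ + n₂ - 2 = 57
Pooled variance s_p² = [(n₁-1)s₁² + (n₂-1)s₂²] / (n₁ + n₂ - 2) = [(28)(9.04²) + (29)(12.82²)] / 57 = 123.7618
SE = √(s_p²(1/n₁ + 1/n₂)) = √(123.7618 × (1/29 + 1/30)) = 2.8971
t = (x̄₁ - x̄₂) / SE = (77.58 - 87.34) / 2.8971 = -9.76 / 2.8971 = -3.369
p-value = 0.0014

Since p-value < α = 0.01, we reject H₀.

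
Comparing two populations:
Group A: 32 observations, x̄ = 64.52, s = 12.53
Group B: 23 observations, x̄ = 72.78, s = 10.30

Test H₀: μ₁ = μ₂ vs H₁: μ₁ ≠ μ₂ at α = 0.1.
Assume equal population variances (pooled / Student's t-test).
Student's two-sample t-test (equal variances):
H₀: μ₁ = μ₂
H₁: μ₁ ≠ μ₂
df = n₁ + n₂ - 2 = 53
Pooled variance s_p² = [(n₁-1)s₁² + (n₂-1)s₂²] / (n₁ + n₂ - 2) = [(31)(12.53²) + (22)(10.30²)] / 53 = 135.8681
SE = √(s_p²(1/n₁ + 1/n₂)) = √(135.8681 × (1/32 + 1/23)) = 3.1864
t = (x̄₁ - x̄₂) / SE = (64.52 - 72.78) / 3.1864 = -8.26 / 3.1864 = -2.592
p-value = 0.0123

Since p-value < α = 0.1, we reject H₀.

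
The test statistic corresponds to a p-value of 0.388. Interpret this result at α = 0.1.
Since p = 0.388 > α = 0.1, fail to reject H₀.
There is insufficient evidence to reject the null hypothesis; the result is not statistically significant at the 0.1 level.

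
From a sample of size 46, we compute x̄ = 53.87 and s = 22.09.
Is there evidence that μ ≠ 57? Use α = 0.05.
One-sample t-test:
H₀: μ = 57
H₁: μ ≠ 57
df = n - 1 = 45
t = (x̄ - μ₀) / (s/√n) = (53.87 - 57) / (22.09/√46) = -0.961
p-value = 0.3417

Since p-value > α = 0.05, we fail to reject H₀.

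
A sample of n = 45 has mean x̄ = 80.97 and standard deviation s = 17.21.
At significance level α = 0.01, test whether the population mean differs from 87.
One-sample t-test:
H₀: μ = 87
H₁: μ ≠ 87
df = n - 1 = 44
t = (x̄ - μ₀) / (s/√n) = (80.97 - 87) / (17.21/√45) = -2.350
p-value = 0.0233

Since p-value > α = 0.01, we fail to reject H₀.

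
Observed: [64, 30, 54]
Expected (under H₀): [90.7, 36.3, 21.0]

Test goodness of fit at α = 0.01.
Chi-square goodness of fit test:
H₀: observed counts match expected distribution
H₁: observed counts differ from expected distribution
df = k - 1 = 2
χ² = Σ(O - E)²/E
   = (64 - 90.7)²/90.7 + (30 - 36.3)²/36.3 + (54 - 21.0)²/21.0
   = 7.860 + 1.093 + 51.857
   = 60.81
p-value < 0.0001

Since p-value < α = 0.01, we reject H₀.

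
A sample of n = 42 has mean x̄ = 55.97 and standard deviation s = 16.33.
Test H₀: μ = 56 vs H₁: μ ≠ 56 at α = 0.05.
One-sample t-test:
H₀: μ = 56
H₁: μ ≠ 56
df = n - 1 = 41
t = (x̄ - μ₀) / (s/√n) = (55.97 - 56) / (16.33/√42) = -0.012
p-value = 0.9906

Since p-value > α = 0.05, we fail to reject H₀.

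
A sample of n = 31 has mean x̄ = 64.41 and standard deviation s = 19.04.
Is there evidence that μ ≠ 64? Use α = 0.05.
One-sample t-test:
H₀: μ = 64
H₁: μ ≠ 64
df = n - 1 = 30
t = (x̄ - μ₀) / (s/√n) = (64.41 - 64) / (19.04/√31) = 0.120
p-value = 0.9054

Since p-value > α = 0.05, we fail to reject H₀.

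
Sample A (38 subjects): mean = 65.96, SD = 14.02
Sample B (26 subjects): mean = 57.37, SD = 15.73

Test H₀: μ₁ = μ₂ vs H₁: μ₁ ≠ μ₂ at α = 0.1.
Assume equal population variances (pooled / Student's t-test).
Student's two-sample t-test (equal variances):
H₀: μ₁ = μ₂
H₁: μ₁ ≠ μ₂
df = n₁ + n₂ - 2 = 62
Pooled variance s_p² = [(n₁-1)s₁² + (n₂-1)s₂²] / (n₁ + n₂ - 2) = [(37)(14.02²) + (25)(15.73²)] / 62 = 217.0735
SE = √(s_p²(1/n₁ + 1/n₂)) = √(217.0735 × (1/38 + 1/26)) = 3.7499
t = (x̄₁ - x̄₂) / SE = (65.96 - 57.37) / 3.7499 = 8.59 / 3.7499 = 2.291
p-value = 0.0254

Since p-value < α = 0.1, we reject H₀.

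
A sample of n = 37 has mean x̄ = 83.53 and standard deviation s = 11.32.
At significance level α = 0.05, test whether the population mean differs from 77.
One-sample t-test:
H₀: μ = 77
H₁: μ ≠ 77
df = n - 1 = 36
t = (x̄ - μ₀) / (s/√n) = (83.53 - 77) / (11.32/√37) = 3.509
p-value = 0.0012

Since p-value < α = 0.05, we reject H₀.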